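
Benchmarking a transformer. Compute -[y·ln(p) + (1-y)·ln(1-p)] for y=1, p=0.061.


BCE = -[y·ln(p) + (1-y)·ln(1-p)]
= -1·ln(0.061) - 0
= -ln(0.061) = 2.7969

2.7969


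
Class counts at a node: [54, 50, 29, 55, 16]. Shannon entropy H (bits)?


Probabilities: [54/204, 50/204, 29/204, 55/204, 16/204] ≈ [0.2647, 0.2451, 0.1422, 0.2696, 0.0784]
H = -((54/204)·log₂(54/204) + (50/204)·log₂(50/204) + (29/204)·log₂(29/204) + (55/204)·log₂(55/204) + (16/204)·log₂(16/204))
  = 2.2028 bits

2.2028 bits


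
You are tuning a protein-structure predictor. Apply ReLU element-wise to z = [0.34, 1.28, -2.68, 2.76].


ReLU(0.34) = max(0, 0.34) = 0.34
ReLU(1.28) = max(0, 1.28) = 1.28
ReLU(-2.68) = max(0, -2.68) = 0.0
ReLU(2.76) = max(0, 2.76) = 2.76
result = [0.34, 1.28, 0.0, 2.76]

[0.34, 1.28, 0.0, 2.76]


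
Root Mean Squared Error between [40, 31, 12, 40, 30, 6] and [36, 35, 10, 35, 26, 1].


MSE = 102/6 = 17
RMSE = √(102/6) = 4.1231

4.1231


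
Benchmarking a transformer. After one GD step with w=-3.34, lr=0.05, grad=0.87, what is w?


w_new = w - α·∇
= -3.34 - 0.05·0.87
= -3.34 - 0.0435
= -3.3835

-3.3835


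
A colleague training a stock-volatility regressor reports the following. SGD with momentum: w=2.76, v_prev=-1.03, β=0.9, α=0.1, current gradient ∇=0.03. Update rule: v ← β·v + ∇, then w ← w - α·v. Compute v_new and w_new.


v_new = 0.9·-1.03 + 0.03 = -0.927 + 0.03 = -0.897
w_new = 2.76 - 0.1·-0.897 = 2.76 + 0.0897 = 2.8497

v_new=-0.897, w_new=2.8497


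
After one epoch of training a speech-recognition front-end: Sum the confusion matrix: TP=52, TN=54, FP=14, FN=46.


Total = TP + TN + FP + FN
= 52 + 54 + 14 + 46
= 166
(Predicted positive: 66, predicted negative: 100)

166


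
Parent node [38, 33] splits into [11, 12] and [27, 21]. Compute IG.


Parent = [38, 33], H_parent = 0.9964
H_left = 0.9986 (n=23), H_right = 0.9887 (n=48)
H_children = (23/71)·0.9986 + (48/71)·0.9887 = 0.9919
IG = 0.9964 - 0.9919 = 0.0045

0.0045


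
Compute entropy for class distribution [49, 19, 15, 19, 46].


Probabilities: [49/148, 19/148, 15/148, 19/148, 46/148] ≈ [0.3311, 0.1284, 0.1014, 0.1284, 0.3108]
H = -((49/148)·log₂(49/148) + (19/148)·log₂(19/148) + (15/148)·log₂(15/148) + (19/148)·log₂(19/148) + (46/148)·log₂(46/148))
  = 2.1471 bits

2.1471 bits


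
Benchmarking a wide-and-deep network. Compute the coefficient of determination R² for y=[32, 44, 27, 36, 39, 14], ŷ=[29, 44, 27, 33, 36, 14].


ȳ = 32
SS_res = Σ(y-ŷ)² = 27
SS_tot = Σ(y-ȳ)² = 558
R² = 1 - SS_res/SS_tot = 1 - 0.0484 = 0.9516

0.9516


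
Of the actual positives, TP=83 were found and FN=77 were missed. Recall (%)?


Recall = TP/(TP+FN)
= 83/(83+77)
= 83/160 = 51.88%

51.88%


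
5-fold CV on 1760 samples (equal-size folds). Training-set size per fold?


Fold size = 1760/5 = 352
Training per fold = 1760 - 352 = 1408

1408


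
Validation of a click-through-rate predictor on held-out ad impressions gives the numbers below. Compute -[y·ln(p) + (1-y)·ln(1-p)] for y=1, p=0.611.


BCE = -[y·ln(p) + (1-y)·ln(1-p)]
= -1·ln(0.611) - 0
= -ln(0.611) = 0.4927

0.4927


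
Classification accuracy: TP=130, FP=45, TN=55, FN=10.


Accuracy = (TP+TN)/(TP+TN+FP+FN)
= (130+55)/(240)
= 185/240 = 77.08%

77.08%


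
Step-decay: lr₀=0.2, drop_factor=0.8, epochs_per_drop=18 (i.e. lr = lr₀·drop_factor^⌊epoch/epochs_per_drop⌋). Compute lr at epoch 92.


n_drops = ⌊92/18⌋ = 5
lr = 0.2·0.8^5 = 0.2·0.32768 = 0.065536

0.065536


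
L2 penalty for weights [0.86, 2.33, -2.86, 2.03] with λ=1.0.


‖w‖₂² = (0.86)² + (2.33)² + (-2.86)² + (2.03)²
     = 0.7396 + 5.4289 + 8.1796 + 4.1209
     = 18.469
λ·‖w‖₂² = 1.0·18.469 = 18.469

18.469


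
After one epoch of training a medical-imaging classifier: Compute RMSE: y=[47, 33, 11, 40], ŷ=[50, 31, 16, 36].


MSE = 54/4 = 13.5
RMSE = √(54/4) = 3.6742

3.6742


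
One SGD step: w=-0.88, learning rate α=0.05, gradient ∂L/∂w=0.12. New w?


w_new = w - α·∇
= -0.88 - 0.05·0.12
= -0.88 - 0.006
= -0.886

-0.886


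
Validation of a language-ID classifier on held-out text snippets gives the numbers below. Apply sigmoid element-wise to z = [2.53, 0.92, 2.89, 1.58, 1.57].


σ(2.53) = 1/(1+e^-2.53) = 0.9262
σ(0.92) = 1/(1+e^-0.92) = 0.715
σ(2.89) = 1/(1+e^-2.89) = 0.9473
σ(1.58) = 1/(1+e^-1.58) = 0.8292
σ(1.57) = 1/(1+e^-1.57) = 0.8278
result = [0.9262, 0.715, 0.9473, 0.8292, 0.8278]

[0.9262, 0.715, 0.9473, 0.8292, 0.8278]


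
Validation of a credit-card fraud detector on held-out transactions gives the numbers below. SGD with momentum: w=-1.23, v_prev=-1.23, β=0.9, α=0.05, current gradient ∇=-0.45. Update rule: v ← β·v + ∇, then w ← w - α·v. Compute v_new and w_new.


v_new = 0.9·-1.23 - 0.45 = -1.107 - 0.45 = -1.557
w_new = -1.23 - 0.05·-1.557 = -1.23 + 0.07785 = -1.15215

v_new=-1.557, w_new=-1.15215


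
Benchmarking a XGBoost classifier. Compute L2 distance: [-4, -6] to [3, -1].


d = √((-4-3)² + (-6+ 1)²)
  = √(49 + 25)
  = √74 = 8.6023

8.6023


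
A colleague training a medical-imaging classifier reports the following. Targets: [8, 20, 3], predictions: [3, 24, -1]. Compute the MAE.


Absolute errors: |8-3|=5, |20-24|=4, |3+ 1|=4
Sum = 13
MAE = 13/3 = 13/3

13/3


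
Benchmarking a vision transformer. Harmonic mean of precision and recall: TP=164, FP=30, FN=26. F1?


Precision = 164/194 = 0.8454
Recall = 164/190 = 0.8632
F1 = 2·P·R/(P+R) = 2·TP/(2·TP+FP+FN) = 328/(328+30+26) = 328/384 = 0.8542

0.8542


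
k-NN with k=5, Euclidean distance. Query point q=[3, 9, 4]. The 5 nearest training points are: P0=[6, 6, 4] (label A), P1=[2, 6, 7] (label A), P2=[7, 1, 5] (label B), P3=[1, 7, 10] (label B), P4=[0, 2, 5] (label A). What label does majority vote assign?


d(q,P0) = 4.2426  (label A)
d(q,P1) = 4.3589  (label A)
d(q,P2) = 9.0  (label B)
d(q,P3) = 6.6332  (label B)
d(q,P4) = 7.6811  (label A)
Votes: A=3, B=2
Majority → A

A


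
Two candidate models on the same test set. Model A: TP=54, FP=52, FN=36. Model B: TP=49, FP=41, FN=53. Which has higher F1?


Model A: P=54/106=0.5094, R=54/90=0.6, F1=2PR/(P+R)=2TP/(2TP+FP+FN)=108/196=0.551
Model B: P=49/90=0.5444, R=49/102=0.4804, F1=2PR/(P+R)=2TP/(2TP+FP+FN)=98/192=0.5104
0.551 > 0.5104 → Model A

Model A


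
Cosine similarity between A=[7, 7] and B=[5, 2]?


A·B = 7·5 + 7·2 = 49
‖A‖ = √98 = 9.8995, ‖B‖ = √29 = 5.3852
cos = 49/(√98·√29) = 49/√2842 = 0.9191

0.9191


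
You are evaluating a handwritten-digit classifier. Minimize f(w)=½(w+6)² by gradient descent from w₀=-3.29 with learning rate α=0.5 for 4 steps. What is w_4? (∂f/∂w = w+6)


step 1: grad = -3.29+6 = 2.71; w = -3.29 - 0.5·(2.71) = -4.645
step 2: grad = -4.645+6 = 1.355; w = -4.645 - 0.5·(1.355) = -5.3225
step 3: grad = -5.3225+6 = 0.6775; w = -5.3225 - 0.5·(0.6775) = -5.66125
step 4: grad = -5.66125+6 = 0.33875; w = -5.66125 - 0.5·(0.33875) = -5.830625

-5.830625


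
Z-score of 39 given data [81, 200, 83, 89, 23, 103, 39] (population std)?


μ = 88.2857, σ = 52.7385
z = (39 - 88.2857)/52.7385 = -0.9345

-0.9345


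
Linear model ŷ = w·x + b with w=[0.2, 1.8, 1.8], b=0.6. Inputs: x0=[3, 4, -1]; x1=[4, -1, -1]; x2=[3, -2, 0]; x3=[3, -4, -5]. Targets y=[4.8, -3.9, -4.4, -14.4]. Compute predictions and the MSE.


ŷ0 = (0.2)·(3) + (1.8)·(4) + (1.8)·(-1) + 0.6 = 6.6
ŷ1 = (0.2)·(4) + (1.8)·(-1) + (1.8)·(-1) + 0.6 = -2.2
ŷ2 = (0.2)·(3) + (1.8)·(-2) + (1.8)·(0) + 0.6 = -2.4
ŷ3 = (0.2)·(3) + (1.8)·(-4) + (1.8)·(-5) + 0.6 = -15.0
errors² = [3.24, 2.89, 4.0, 0.36]
MSE = 10.4900/4 = 2.6225

2.6225


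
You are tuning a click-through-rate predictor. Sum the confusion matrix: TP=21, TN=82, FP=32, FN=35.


Total = TP + TN + FP + FN
= 21 + 82 + 32 + 35
= 170
(Predicted positive: 53, predicted negative: 117)

170


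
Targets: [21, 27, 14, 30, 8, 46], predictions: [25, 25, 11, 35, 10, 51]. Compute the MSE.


Squared errors: (21-25)²=16, (27-25)²=4, (14-11)²=9, (30-35)²=25, (8-10)²=4, (46-51)²=25
Sum = 83
MSE = 83/6 = 83/6

83/6


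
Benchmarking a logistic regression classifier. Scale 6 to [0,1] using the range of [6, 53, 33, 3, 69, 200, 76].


min=3, max=200
(6-3)/(200-3) = 3/197 = 0.0152

0.0152


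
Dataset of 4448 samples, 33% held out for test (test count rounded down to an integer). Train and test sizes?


Test = ⌊4448·33/100⌋ = 1467
Train = 4448 - 1467 = 2981

Train: 2981, Test: 1467


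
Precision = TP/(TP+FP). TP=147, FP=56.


Precision = TP/(TP+FP)
= 147/(147+56)
= 147/203 = 72.41%

72.41%


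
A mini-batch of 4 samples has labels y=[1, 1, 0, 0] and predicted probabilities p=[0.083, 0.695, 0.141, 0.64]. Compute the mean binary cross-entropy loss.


L[0] = -ln(0.083) = 2.4889
L[1] = -ln(0.695) = 0.3638
L[2] = -ln(1-0.141) = -ln(0.859) = 0.152
L[3] = -ln(1-0.64) = -ln(0.36) = 1.0217
mean = (2.4889 + 0.3638 + 0.152 + 1.0217)/4 = 1.0066

1.0066


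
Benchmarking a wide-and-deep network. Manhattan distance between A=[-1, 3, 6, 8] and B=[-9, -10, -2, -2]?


d = |-1+ 9| + |3+ 10| + |6+ 2| + |8+ 2|
  = 8 + 13 + 8 + 10
  = 39

39


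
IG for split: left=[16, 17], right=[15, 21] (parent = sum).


Parent = [31, 38], H_parent = 0.9926
H_left = 0.9993 (n=33), H_right = 0.9799 (n=36)
H_children = (33/69)·0.9993 + (36/69)·0.9799 = 0.9892
IG = 0.9926 - 0.9892 = 0.0034

0.0034


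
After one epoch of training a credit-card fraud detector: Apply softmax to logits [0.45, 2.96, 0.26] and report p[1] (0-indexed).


Exponentials: e^0.45=1.5683, e^2.96=19.298, e^0.26=1.2969
Sum = 22.1632
Softmax = [0.0708, 0.8707, 0.0585]
p[1] = 19.298/22.1632 = 0.8707

0.8707


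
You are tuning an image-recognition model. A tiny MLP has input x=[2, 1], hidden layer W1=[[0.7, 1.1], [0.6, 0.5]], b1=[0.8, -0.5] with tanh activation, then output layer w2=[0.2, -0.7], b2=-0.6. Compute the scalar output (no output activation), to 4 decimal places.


z1[0] = (0.7)·(2) + (1.1)·(1) + 0.8 = 3.3
z1[1] = (0.6)·(2) + (0.5)·(1) - 0.5 = 1.2
h = tanh(z1) = [0.9973, 0.8337]
output = (0.2)·(0.9973) + (-0.7)·(0.8337) - 0.6 = -0.9841

-0.9841


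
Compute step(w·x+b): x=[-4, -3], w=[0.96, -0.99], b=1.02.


z = (-4)·(0.96) + (-3)·(-0.99) + 1.02
  = 0.15
step(z) = 1 (z≥0)

1


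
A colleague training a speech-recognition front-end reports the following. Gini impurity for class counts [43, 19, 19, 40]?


Probabilities: [43/121, 19/121, 19/121, 40/121] ≈ [0.3554, 0.157, 0.157, 0.3306]
Σpᵢ² = (1849 + 361 + 361 + 1600)/121² = 4171/14641
Gini = 1 - Σpᵢ² = 1 - 4171/14641 = 0.7151

0.7151


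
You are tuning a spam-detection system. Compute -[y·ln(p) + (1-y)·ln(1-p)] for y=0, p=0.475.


BCE = -[y·ln(p) + (1-y)·ln(1-p)]
= -0 - 1·ln(1-0.475)
= -ln(0.525) = 0.6444

0.6444


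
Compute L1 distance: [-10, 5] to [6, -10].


d = |-10-6| + |5+ 10|
  = 16 + 15
  = 31

31


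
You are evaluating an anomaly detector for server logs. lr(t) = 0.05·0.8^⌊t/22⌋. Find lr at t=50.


n_drops = ⌊50/22⌋ = 2
lr = 0.05·0.8^2 = 0.05·0.64 = 0.032

0.032


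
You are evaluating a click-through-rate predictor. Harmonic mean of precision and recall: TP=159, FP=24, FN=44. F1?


Precision = 159/183 = 0.8689
Recall = 159/203 = 0.7833
F1 = 2·P·R/(P+R) = 2·TP/(2·TP+FP+FN) = 318/(318+24+44) = 318/386 = 0.8238

0.8238


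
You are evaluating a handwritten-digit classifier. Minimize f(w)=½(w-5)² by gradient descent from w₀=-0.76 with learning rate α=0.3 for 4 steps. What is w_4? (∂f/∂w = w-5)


step 1: grad = -0.76-5 = -5.76; w = -0.76 - 0.3·(-5.76) = 0.968
step 2: grad = 0.968-5 = -4.032; w = 0.968 - 0.3·(-4.032) = 2.1776
step 3: grad = 2.1776-5 = -2.8224; w = 2.1776 - 0.3·(-2.8224) = 3.02432
step 4: grad = 3.02432-5 = -1.97568; w = 3.02432 - 0.3·(-1.97568) = 3.617024

3.617024


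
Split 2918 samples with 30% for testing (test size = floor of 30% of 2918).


Test = ⌊2918·30/100⌋ = 875
Train = 2918 - 875 = 2043

Train: 2043, Test: 875


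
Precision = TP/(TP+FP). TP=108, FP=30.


Precision = TP/(TP+FP)
= 108/(108+30)
= 108/138 = 78.26%

78.26%


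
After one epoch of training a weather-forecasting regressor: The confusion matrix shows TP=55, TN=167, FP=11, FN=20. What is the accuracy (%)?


Accuracy = (TP+TN)/(TP+TN+FP+FN)
= (55+167)/(253)
= 222/253 = 87.75%

87.75%


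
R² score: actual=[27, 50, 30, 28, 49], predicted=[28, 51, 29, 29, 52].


ȳ = 36.8
SS_res = Σ(y-ŷ)² = 13
SS_tot = Σ(y-ȳ)² = 542.8
R² = 1 - SS_res/SS_tot = 1 - 0.0239 = 0.9761

0.9761


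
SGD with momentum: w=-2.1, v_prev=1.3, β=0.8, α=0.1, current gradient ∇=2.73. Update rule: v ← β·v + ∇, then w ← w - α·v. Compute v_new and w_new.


v_new = 0.8·1.3 + 2.73 = 1.04 + 2.73 = 3.77
w_new = -2.1 - 0.1·3.77 = -2.1 - 0.377 = -2.477

v_new=3.77, w_new=-2.477


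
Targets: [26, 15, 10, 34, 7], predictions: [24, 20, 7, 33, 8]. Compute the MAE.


Absolute errors: |26-24|=2, |15-20|=5, |10-7|=3, |34-33|=1, |7-8|=1
Sum = 12
MAE = 12/5 = 12/5

12/5


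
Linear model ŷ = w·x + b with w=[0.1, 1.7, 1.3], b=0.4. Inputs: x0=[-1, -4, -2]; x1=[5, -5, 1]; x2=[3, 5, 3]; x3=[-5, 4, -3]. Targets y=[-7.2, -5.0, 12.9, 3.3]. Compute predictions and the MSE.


ŷ0 = (0.1)·(-1) + (1.7)·(-4) + (1.3)·(-2) + 0.4 = -9.1
ŷ1 = (0.1)·(5) + (1.7)·(-5) + (1.3)·(1) + 0.4 = -6.3
ŷ2 = (0.1)·(3) + (1.7)·(5) + (1.3)·(3) + 0.4 = 13.1
ŷ3 = (0.1)·(-5) + (1.7)·(4) + (1.3)·(-3) + 0.4 = 2.8
errors² = [3.61, 1.69, 0.04, 0.25]
MSE = 5.5900/4 = 1.3975

1.3975


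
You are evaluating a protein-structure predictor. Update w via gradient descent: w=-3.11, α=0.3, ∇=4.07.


w_new = w - α·∇
= -3.11 - 0.3·4.07
= -3.11 - 1.221
= -4.331

-4.331


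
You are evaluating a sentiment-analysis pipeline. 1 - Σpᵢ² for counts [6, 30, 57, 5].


Probabilities: [6/98, 30/98, 57/98, 5/98] ≈ [0.0612, 0.3061, 0.5816, 0.051]
Σpᵢ² = (36 + 900 + 3249 + 25)/98² = 4210/9604
Gini = 1 - Σpᵢ² = 1 - 4210/9604 = 0.5616

0.5616


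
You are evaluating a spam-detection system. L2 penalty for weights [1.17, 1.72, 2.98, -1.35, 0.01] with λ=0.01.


‖w‖₂² = (1.17)² + (1.72)² + (2.98)² + (-1.35)² + (0.01)²
     = 1.3689 + 2.9584 + 8.8804 + 1.8225 + 0.0001
     = 15.0303
λ·‖w‖₂² = 0.01·15.0303 = 0.150303

0.150303


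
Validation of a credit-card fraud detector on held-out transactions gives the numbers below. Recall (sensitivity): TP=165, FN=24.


Recall = TP/(TP+FN)
= 165/(165+24)
= 165/189 = 87.3%

87.3%


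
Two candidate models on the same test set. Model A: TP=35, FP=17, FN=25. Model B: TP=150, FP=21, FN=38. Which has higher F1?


Model A: P=35/52=0.6731, R=35/60=0.5833, F1=2PR/(P+R)=2TP/(2TP+FP+FN)=70/112=0.625
Model B: P=150/171=0.8772, R=150/188=0.7979, F1=2PR/(P+R)=2TP/(2TP+FP+FN)=300/359=0.8357
0.625 < 0.8357 → Model B

Model B


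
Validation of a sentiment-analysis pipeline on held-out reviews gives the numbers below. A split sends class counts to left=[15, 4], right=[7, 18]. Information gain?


Parent = [22, 22], H_parent = 1
H_left = 0.7425 (n=19), H_right = 0.8555 (n=25)
H_children = (19/44)·0.7425 + (25/44)·0.8555 = 0.8067
IG = 1 - 0.8067 = 0.1933

0.1933


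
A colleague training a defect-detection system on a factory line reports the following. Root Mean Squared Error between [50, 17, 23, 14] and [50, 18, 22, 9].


MSE = 27/4 = 6.75
RMSE = √(27/4) = 2.5981

2.5981


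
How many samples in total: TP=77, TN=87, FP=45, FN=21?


Total = TP + TN + FP + FN
= 77 + 87 + 45 + 21
= 230
(Predicted positive: 122, predicted negative: 108)

230


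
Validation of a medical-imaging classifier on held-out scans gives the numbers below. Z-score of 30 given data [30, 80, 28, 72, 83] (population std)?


μ = 58.6, σ = 24.4426
z = (30 - 58.6)/24.4426 = -1.1701

-1.1701


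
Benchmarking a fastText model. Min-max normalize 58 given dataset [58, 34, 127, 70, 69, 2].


min=2, max=127
(58-2)/(127-2) = 56/125 = 0.448

0.448


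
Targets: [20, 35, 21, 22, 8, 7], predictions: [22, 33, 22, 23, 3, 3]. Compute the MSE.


Squared errors: (20-22)²=4, (35-33)²=4, (21-22)²=1, (22-23)²=1, (8-3)²=25, (7-3)²=16
Sum = 51
MSE = 51/6 = 17/2

17/2


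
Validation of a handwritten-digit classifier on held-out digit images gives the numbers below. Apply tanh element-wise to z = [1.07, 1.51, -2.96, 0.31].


tanh(1.07) = 0.7895
tanh(1.51) = 0.9069
tanh(-2.96) = -0.9946
tanh(0.31) = 0.3004
result = [0.7895, 0.9069, -0.9946, 0.3004]

[0.7895, 0.9069, -0.9946, 0.3004]


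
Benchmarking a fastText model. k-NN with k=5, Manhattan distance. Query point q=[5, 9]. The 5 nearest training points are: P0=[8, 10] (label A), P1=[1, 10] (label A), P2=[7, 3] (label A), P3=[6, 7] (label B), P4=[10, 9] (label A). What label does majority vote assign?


d(q,P0) = 4  (label A)
d(q,P1) = 5  (label A)
d(q,P2) = 8  (label A)
d(q,P3) = 3  (label B)
d(q,P4) = 5  (label A)
Votes: A=4, B=1
Majority → A

A


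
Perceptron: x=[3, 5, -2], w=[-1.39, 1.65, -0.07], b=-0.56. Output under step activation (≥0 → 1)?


z = (3)·(-1.39) + (5)·(1.65) + (-2)·(-0.07) - 0.56
  = 3.66
step(z) = 1 (z≥0)

1


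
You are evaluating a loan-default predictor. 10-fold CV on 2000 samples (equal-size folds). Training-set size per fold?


Fold size = 2000/10 = 200
Training per fold = 2000 - 200 = 1800

1800


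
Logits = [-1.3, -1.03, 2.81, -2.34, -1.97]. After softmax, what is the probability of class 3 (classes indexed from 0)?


Exponentials: e^-1.3=0.2725, e^-1.03=0.357, e^2.81=16.6099, e^-2.34=0.0963, e^-1.97=0.1395
Sum = 17.4752
Softmax = [0.0156, 0.0204, 0.9505, 0.0055, 0.008]
p[3] = 0.0963/17.4752 = 0.0055

0.0055


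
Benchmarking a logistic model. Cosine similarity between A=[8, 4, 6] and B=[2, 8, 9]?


A·B = 8·2 + 4·8 + 6·9 = 102
‖A‖ = √116 = 10.7703, ‖B‖ = √149 = 12.2066
cos = 102/(√116·√149) = 102/√17284 = 0.7759

0.7759


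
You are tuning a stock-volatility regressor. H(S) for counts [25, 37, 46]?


Probabilities: [25/108, 37/108, 46/108] ≈ [0.2315, 0.3426, 0.4259]
H = -((25/108)·log₂(25/108) + (37/108)·log₂(37/108) + (46/108)·log₂(46/108))
  = 1.5426 bits

1.5426 bits


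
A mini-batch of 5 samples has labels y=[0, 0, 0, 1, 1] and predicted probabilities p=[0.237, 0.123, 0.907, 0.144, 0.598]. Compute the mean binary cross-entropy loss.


L[0] = -ln(1-0.237) = -ln(0.763) = 0.2705
L[1] = -ln(1-0.123) = -ln(0.877) = 0.1312
L[2] = -ln(1-0.907) = -ln(0.093) = 2.3752
L[3] = -ln(0.144) = 1.9379
L[4] = -ln(0.598) = 0.5142
mean = (0.2705 + 0.1312 + 2.3752 + 1.9379 + 0.5142)/5 = 1.0458

1.0458


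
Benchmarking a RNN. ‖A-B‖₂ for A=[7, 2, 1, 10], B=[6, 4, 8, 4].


d = √((7-6)² + (2-4)² + (1-8)² + (10-4)²)
  = √(1 + 4 + 49 + 36)
  = √90 = 9.4868

9.4868


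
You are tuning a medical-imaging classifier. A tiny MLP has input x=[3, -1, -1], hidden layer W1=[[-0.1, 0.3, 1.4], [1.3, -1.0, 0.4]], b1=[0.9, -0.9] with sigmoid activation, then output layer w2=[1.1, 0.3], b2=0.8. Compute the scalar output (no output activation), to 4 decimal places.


z1[0] = (-0.1)·(3) + (0.3)·(-1) + (1.4)·(-1) + 0.9 = -1.1
z1[1] = (1.3)·(3) + (-1.0)·(-1) + (0.4)·(-1) - 0.9 = 3.6
h = sigmoid(z1) = [0.2497, 0.9734]
output = (1.1)·(0.2497) + (0.3)·(0.9734) + 0.8 = 1.3667

1.3667


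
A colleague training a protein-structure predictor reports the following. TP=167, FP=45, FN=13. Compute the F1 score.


Precision = 167/212 = 0.7877
Recall = 167/180 = 0.9278
F1 = 2·P·R/(P+R) = 2·TP/(2·TP+FP+FN) = 334/(334+45+13) = 334/392 = 0.852

0.852


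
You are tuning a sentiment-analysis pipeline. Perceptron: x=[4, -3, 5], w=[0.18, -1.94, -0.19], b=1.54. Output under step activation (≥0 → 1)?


z = (4)·(0.18) + (-3)·(-1.94) + (5)·(-0.19) + 1.54
  = 7.13
step(z) = 1 (z≥0)

1


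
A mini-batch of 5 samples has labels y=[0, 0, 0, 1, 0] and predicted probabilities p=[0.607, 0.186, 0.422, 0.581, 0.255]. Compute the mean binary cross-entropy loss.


L[0] = -ln(1-0.607) = -ln(0.393) = 0.9339
L[1] = -ln(1-0.186) = -ln(0.814) = 0.2058
L[2] = -ln(1-0.422) = -ln(0.578) = 0.5482
L[3] = -ln(0.581) = 0.543
L[4] = -ln(1-0.255) = -ln(0.745) = 0.2944
mean = (0.9339 + 0.2058 + 0.5482 + 0.543 + 0.2944)/5 = 0.5051

0.5051


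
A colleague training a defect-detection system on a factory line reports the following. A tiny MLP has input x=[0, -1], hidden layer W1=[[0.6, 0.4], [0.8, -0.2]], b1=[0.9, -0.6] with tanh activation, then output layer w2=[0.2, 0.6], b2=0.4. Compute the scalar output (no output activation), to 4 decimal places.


z1[0] = (0.6)·(0) + (0.4)·(-1) + 0.9 = 0.5
z1[1] = (0.8)·(0) + (-0.2)·(-1) - 0.6 = -0.4
h = tanh(z1) = [0.4621, -0.3799]
output = (0.2)·(0.4621) + (0.6)·(-0.3799) + 0.4 = 0.2645

0.2645


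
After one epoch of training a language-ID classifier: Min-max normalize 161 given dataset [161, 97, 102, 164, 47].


min=47, max=164
(161-47)/(164-47) = 114/117 = 0.9744

0.9744


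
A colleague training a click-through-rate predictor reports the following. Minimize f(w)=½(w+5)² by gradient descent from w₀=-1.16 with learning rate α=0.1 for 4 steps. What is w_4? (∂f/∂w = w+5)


step 1: grad = -1.16+5 = 3.84; w = -1.16 - 0.1·(3.84) = -1.544
step 2: grad = -1.544+5 = 3.456; w = -1.544 - 0.1·(3.456) = -1.8896
step 3: grad = -1.8896+5 = 3.1104; w = -1.8896 - 0.1·(3.1104) = -2.20064
step 4: grad = -2.20064+5 = 2.79936; w = -2.20064 - 0.1·(2.79936) = -2.480576

-2.480576


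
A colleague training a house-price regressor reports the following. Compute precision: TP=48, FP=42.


Precision = TP/(TP+FP)
= 48/(48+42)
= 48/90 = 53.33%

53.33%


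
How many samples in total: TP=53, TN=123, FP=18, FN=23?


Total = TP + TN + FP + FN
= 53 + 123 + 18 + 23
= 217
(Predicted positive: 71, predicted negative: 146)

217


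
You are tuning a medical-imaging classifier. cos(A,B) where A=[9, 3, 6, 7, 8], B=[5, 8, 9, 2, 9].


A·B = 9·5 + 3·8 + 6·9 + 7·2 + 8·9 = 209
‖A‖ = √239 = 15.4596, ‖B‖ = √255 = 15.9687
cos = 209/(√239·√255) = 209/√60945 = 0.8466

0.8466


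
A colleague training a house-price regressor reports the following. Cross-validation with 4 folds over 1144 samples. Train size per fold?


Fold size = 1144/4 = 286
Training per fold = 1144 - 286 = 858

858


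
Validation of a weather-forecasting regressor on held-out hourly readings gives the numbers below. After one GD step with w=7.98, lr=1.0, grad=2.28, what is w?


w_new = w - α·∇
= 7.98 - 1.0·2.28
= 7.98 - 2.28
= 5.7

5.7


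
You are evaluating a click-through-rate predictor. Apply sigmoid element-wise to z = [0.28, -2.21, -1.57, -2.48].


σ(0.28) = 1/(1+e^-0.28) = 0.5695
σ(-2.21) = 1/(1+e^2.21) = 0.0989
σ(-1.57) = 1/(1+e^1.57) = 0.1722
σ(-2.48) = 1/(1+e^2.48) = 0.0773
result = [0.5695, 0.0989, 0.1722, 0.0773]

[0.5695, 0.0989, 0.1722, 0.0773]


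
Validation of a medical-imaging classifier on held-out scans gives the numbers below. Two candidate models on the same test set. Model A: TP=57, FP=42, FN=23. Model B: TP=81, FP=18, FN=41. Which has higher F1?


Model A: P=57/99=0.5758, R=57/80=0.7125, F1=2PR/(P+R)=2TP/(2TP+FP+FN)=114/179=0.6369
Model B: P=81/99=0.8182, R=81/122=0.6639, F1=2PR/(P+R)=2TP/(2TP+FP+FN)=162/221=0.733
0.6369 < 0.733 → Model B

Model B


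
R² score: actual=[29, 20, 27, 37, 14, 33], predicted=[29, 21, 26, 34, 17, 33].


ȳ = 26.6667
SS_res = Σ(y-ŷ)² = 20
SS_tot = Σ(y-ȳ)² = 357.33
R² = 1 - SS_res/SS_tot = 1 - 0.056 = 0.944

0.944


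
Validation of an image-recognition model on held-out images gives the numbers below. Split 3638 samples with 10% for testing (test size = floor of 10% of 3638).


Test = ⌊3638·10/100⌋ = 363
Train = 3638 - 363 = 3275

Train: 3275, Test: 363


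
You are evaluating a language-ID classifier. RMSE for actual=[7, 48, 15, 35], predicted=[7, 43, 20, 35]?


MSE = 50/4 = 12.5
RMSE = √(50/4) = 3.5355

3.5355


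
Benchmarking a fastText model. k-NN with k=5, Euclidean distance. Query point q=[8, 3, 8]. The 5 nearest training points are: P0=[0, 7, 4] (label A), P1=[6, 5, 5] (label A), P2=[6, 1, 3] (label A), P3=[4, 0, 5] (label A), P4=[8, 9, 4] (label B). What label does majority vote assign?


d(q,P0) = 9.798  (label A)
d(q,P1) = 4.1231  (label A)
d(q,P2) = 5.7446  (label A)
d(q,P3) = 5.831  (label A)
d(q,P4) = 7.2111  (label B)
Votes: A=4, B=1
Majority → A

A


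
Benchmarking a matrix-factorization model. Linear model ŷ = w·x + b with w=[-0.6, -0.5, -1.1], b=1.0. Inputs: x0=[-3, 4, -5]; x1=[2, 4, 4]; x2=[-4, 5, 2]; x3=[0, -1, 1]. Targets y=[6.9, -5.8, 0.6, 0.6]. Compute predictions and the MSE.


ŷ0 = (-0.6)·(-3) + (-0.5)·(4) + (-1.1)·(-5) + 1.0 = 6.3
ŷ1 = (-0.6)·(2) + (-0.5)·(4) + (-1.1)·(4) + 1.0 = -6.6
ŷ2 = (-0.6)·(-4) + (-0.5)·(5) + (-1.1)·(2) + 1.0 = -1.3
ŷ3 = (-0.6)·(0) + (-0.5)·(-1) + (-1.1)·(1) + 1.0 = 0.4
errors² = [0.36, 0.64, 3.61, 0.04]
MSE = 4.6500/4 = 1.1625

1.1625


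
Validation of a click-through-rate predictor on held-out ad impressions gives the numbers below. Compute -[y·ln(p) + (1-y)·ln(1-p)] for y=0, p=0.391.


BCE = -[y·ln(p) + (1-y)·ln(1-p)]
= -0 - 1·ln(1-0.391)
= -ln(0.609) = 0.4959

0.4959


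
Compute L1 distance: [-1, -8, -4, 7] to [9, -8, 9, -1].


d = |-1-9| + |-8+ 8| + |-4-9| + |7+ 1|
  = 10 + 0 + 13 + 8
  = 31

31


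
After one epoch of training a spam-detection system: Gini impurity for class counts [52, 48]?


Probabilities: [52/100, 48/100] ≈ [0.52, 0.48]
Σpᵢ² = (2704 + 2304)/100² = 5008/10000
Gini = 1 - Σpᵢ² = 1 - 5008/10000 = 0.4992

0.4992


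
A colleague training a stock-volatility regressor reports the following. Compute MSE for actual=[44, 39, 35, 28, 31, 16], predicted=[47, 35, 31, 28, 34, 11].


Squared errors: (44-47)²=9, (39-35)²=16, (35-31)²=16, (28-28)²=0, (31-34)²=9, (16-11)²=25
Sum = 75
MSE = 75/6 = 25/2

25/2


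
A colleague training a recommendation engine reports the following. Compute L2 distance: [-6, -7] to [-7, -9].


d = √((-6+ 7)² + (-7+ 9)²)
  = √(1 + 4)
  = √5 = 2.2361

2.2361


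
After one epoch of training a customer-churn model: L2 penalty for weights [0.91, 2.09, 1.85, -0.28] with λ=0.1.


‖w‖₂² = (0.91)² + (2.09)² + (1.85)² + (-0.28)²
     = 0.8281 + 4.3681 + 3.4225 + 0.0784
     = 8.6971
λ·‖w‖₂² = 0.1·8.6971 = 0.86971

0.86971


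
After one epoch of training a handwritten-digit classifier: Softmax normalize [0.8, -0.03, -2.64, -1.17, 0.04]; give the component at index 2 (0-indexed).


Exponentials: e^0.8=2.2255, e^-0.03=0.9704, e^-2.64=0.0714, e^-1.17=0.3104, e^0.04=1.0408
Sum = 4.6185
Softmax = [0.4819, 0.2101, 0.0155, 0.0672, 0.2254]
p[2] = 0.0714/4.6185 = 0.0155

0.0155


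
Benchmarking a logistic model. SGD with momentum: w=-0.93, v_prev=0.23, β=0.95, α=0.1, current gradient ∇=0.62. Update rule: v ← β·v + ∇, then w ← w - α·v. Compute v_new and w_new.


v_new = 0.95·0.23 + 0.62 = 0.2185 + 0.62 = 0.8385
w_new = -0.93 - 0.1·0.8385 = -0.93 - 0.08385 = -1.01385

v_new=0.8385, w_new=-1.01385


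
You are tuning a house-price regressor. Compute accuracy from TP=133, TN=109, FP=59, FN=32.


Accuracy = (TP+TN)/(TP+TN+FP+FN)
= (133+109)/(333)
= 242/333 = 72.67%

72.67%


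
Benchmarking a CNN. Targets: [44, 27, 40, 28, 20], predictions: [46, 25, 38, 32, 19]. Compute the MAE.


Absolute errors: |44-46|=2, |27-25|=2, |40-38|=2, |28-32|=4, |20-19|=1
Sum = 11
MAE = 11/5 = 11/5

11/5


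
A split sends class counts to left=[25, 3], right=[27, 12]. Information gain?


Parent = [52, 15], H_parent = 0.7672
H_left = 0.4912 (n=28), H_right = 0.8905 (n=39)
H_children = (28/67)·0.4912 + (39/67)·0.8905 = 0.7236
IG = 0.7672 - 0.7236 = 0.0436

0.0436


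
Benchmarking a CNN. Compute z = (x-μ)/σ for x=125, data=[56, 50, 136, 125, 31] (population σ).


μ = 79.6, σ = 42.514
z = (125 - 79.6)/42.514 = 1.0679

1.0679


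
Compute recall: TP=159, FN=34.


Recall = TP/(TP+FN)
= 159/(159+34)
= 159/193 = 82.38%

82.38%


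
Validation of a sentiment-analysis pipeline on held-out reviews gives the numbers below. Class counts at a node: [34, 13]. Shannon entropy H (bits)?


Probabilities: [34/47, 13/47] ≈ [0.7234, 0.2766]
H = -((34/47)·log₂(34/47) + (13/47)·log₂(13/47))
  = 0.8508 bits

0.8508 bits


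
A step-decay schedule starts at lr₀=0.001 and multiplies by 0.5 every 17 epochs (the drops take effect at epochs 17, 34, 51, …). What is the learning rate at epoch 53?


n_drops = ⌊53/17⌋ = 3
lr = 0.001·0.5^3 = 0.001·0.125 = 0.000125

0.000125


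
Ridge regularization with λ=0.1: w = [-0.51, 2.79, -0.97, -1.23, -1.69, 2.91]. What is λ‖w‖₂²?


‖w‖₂² = (-0.51)² + (2.79)² + (-0.97)² + (-1.23)² + (-1.69)² + (2.91)²
     = 0.2601 + 7.7841 + 0.9409 + 1.5129 + 2.8561 + 8.4681
     = 21.8222
λ·‖w‖₂² = 0.1·21.8222 = 2.18222

2.18222


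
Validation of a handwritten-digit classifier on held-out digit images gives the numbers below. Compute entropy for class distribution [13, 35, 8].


Probabilities: [13/56, 35/56, 8/56] ≈ [0.2321, 0.625, 0.1429]
H = -((13/56)·log₂(13/56) + (35/56)·log₂(35/56) + (8/56)·log₂(8/56))
  = 1.314 bits

1.314 bits


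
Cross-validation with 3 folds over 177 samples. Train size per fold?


Fold size = 177/3 = 59
Training per fold = 177 - 59 = 118

118


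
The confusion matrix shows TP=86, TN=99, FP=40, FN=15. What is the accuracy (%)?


Accuracy = (TP+TN)/(TP+TN+FP+FN)
= (86+99)/(240)
= 185/240 = 77.08%

77.08%


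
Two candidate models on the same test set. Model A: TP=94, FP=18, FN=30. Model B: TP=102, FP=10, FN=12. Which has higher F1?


Model A: P=94/112=0.8393, R=94/124=0.7581, F1=2PR/(P+R)=2TP/(2TP+FP+FN)=188/236=0.7966
Model B: P=102/112=0.9107, R=102/114=0.8947, F1=2PR/(P+R)=2TP/(2TP+FP+FN)=204/226=0.9027
0.7966 < 0.9027 → Model B

Model B


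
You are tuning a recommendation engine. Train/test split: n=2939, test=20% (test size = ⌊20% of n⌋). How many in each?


Test = ⌊2939·20/100⌋ = 587
Train = 2939 - 587 = 2352

Train: 2352, Test: 587


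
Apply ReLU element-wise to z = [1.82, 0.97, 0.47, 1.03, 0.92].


ReLU(1.82) = max(0, 1.82) = 1.82
ReLU(0.97) = max(0, 0.97) = 0.97
ReLU(0.47) = max(0, 0.47) = 0.47
ReLU(1.03) = max(0, 1.03) = 1.03
ReLU(0.92) = max(0, 0.92) = 0.92
result = [1.82, 0.97, 0.47, 1.03, 0.92]

[1.82, 0.97, 0.47, 1.03, 0.92]


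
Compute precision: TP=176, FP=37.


Precision = TP/(TP+FP)
= 176/(176+37)
= 176/213 = 82.63%

82.63%


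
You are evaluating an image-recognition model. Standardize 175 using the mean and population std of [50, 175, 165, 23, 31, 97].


μ = 90.1667, σ = 61.1948
z = (175 - 90.1667)/61.1948 = 1.3863

1.3863


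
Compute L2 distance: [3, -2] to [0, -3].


d = √((3-0)² + (-2+ 3)²)
  = √(9 + 1)
  = √10 = 3.1623

3.1623


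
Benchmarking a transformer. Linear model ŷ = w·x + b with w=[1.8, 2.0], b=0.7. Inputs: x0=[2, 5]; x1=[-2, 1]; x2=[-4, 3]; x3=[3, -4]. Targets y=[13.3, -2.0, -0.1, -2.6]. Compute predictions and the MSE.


ŷ0 = (1.8)·(2) + (2.0)·(5) + 0.7 = 14.3
ŷ1 = (1.8)·(-2) + (2.0)·(1) + 0.7 = -0.9
ŷ2 = (1.8)·(-4) + (2.0)·(3) + 0.7 = -0.5
ŷ3 = (1.8)·(3) + (2.0)·(-4) + 0.7 = -1.9
errors² = [1.0, 1.21, 0.16, 0.49]
MSE = 2.8600/4 = 0.715

0.715


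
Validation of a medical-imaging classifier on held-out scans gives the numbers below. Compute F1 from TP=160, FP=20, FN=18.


Precision = 160/180 = 0.8889
Recall = 160/178 = 0.8989
F1 = 2·P·R/(P+R) = 2·TP/(2·TP+FP+FN) = 320/(320+20+18) = 320/358 = 0.8939

0.8939


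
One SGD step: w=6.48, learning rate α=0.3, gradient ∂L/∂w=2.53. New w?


w_new = w - α·∇
= 6.48 - 0.3·2.53
= 6.48 - 0.759
= 5.721

5.721


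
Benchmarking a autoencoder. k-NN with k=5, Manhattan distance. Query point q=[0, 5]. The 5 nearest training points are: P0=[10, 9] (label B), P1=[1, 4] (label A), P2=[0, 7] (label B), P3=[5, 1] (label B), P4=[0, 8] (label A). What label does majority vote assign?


d(q,P0) = 14  (label B)
d(q,P1) = 2  (label A)
d(q,P2) = 2  (label B)
d(q,P3) = 9  (label B)
d(q,P4) = 3  (label A)
Votes: A=2, B=3
Majority → B

B


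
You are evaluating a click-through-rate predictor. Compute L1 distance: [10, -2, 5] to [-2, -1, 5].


d = |10+ 2| + |-2+ 1| + |5-5|
  = 12 + 1 + 0
  = 13

13


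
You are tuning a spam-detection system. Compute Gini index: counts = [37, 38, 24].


Probabilities: [37/99, 38/99, 24/99] ≈ [0.3737, 0.3838, 0.2424]
Σpᵢ² = (1369 + 1444 + 576)/99² = 3389/9801
Gini = 1 - Σpᵢ² = 1 - 3389/9801 = 0.6542

0.6542


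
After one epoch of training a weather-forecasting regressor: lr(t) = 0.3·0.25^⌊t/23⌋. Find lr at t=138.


n_drops = ⌊138/23⌋ = 6
lr = 0.3·0.25^6 = 0.3·0.000244140625 = 0.0000732421875

0.0000732421875


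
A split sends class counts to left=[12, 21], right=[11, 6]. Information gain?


Parent = [23, 27], H_parent = 0.9954
H_left = 0.9457 (n=33), H_right = 0.9367 (n=17)
H_children = (33/50)·0.9457 + (17/50)·0.9367 = 0.9426
IG = 0.9954 - 0.9426 = 0.0528

0.0528


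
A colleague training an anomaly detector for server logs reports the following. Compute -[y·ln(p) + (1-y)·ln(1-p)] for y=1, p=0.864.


BCE = -[y·ln(p) + (1-y)·ln(1-p)]
= -1·ln(0.864) - 0
= -ln(0.864) = 0.1462

0.1462


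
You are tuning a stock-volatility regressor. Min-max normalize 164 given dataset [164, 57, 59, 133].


min=57, max=164
(164-57)/(164-57) = 107/107 = 1.0

1.0


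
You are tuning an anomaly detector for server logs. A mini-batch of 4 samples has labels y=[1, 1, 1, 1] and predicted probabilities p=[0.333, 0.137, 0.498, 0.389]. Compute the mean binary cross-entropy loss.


L[0] = -ln(0.333) = 1.0996
L[1] = -ln(0.137) = 1.9878
L[2] = -ln(0.498) = 0.6972
L[3] = -ln(0.389) = 0.9442
mean = (1.0996 + 1.9878 + 0.6972 + 0.9442)/4 = 1.1822

1.1822


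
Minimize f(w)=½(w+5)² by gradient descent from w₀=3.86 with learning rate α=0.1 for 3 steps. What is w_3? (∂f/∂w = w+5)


step 1: grad = 3.86+5 = 8.86; w = 3.86 - 0.1·(8.86) = 2.974
step 2: grad = 2.974+5 = 7.974; w = 2.974 - 0.1·(7.974) = 2.1766
step 3: grad = 2.1766+5 = 7.1766; w = 2.1766 - 0.1·(7.1766) = 1.45894

1.45894


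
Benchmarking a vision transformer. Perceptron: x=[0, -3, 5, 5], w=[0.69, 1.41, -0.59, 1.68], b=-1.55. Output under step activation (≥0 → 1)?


z = (0)·(0.69) + (-3)·(1.41) + (5)·(-0.59) + (5)·(1.68) - 1.55
  = -0.33
step(z) = 0 (z<0)

0


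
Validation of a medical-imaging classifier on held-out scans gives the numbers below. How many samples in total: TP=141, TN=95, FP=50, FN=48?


Total = TP + TN + FP + FN
= 141 + 95 + 50 + 48
= 334
(Predicted positive: 191, predicted negative: 143)

334


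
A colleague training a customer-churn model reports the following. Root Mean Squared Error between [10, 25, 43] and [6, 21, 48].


MSE = 57/3 = 19
RMSE = √(57/3) = 4.3589

4.3589


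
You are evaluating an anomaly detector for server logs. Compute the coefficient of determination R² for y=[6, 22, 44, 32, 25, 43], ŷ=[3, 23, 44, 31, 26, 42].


ȳ = 28.6667
SS_res = Σ(y-ŷ)² = 13
SS_tot = Σ(y-ȳ)² = 1023.33
R² = 1 - SS_res/SS_tot = 1 - 0.0127 = 0.9873

0.9873


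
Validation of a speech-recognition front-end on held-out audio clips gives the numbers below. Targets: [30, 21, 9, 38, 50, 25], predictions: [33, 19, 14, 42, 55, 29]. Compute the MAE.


Absolute errors: |30-33|=3, |21-19|=2, |9-14|=5, |38-42|=4, |50-55|=5, |25-29|=4
Sum = 23
MAE = 23/6 = 23/6

23/6


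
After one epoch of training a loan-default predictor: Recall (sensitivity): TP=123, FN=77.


Recall = TP/(TP+FN)
= 123/(123+77)
= 123/200 = 61.5%

61.5%


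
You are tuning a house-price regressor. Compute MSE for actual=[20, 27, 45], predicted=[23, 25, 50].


Squared errors: (20-23)²=9, (27-25)²=4, (45-50)²=25
Sum = 38
MSE = 38/3 = 38/3

38/3


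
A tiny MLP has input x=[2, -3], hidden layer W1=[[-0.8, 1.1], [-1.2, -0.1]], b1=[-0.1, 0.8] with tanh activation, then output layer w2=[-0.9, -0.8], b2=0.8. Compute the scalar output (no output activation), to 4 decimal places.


z1[0] = (-0.8)·(2) + (1.1)·(-3) - 0.1 = -5.0
z1[1] = (-1.2)·(2) + (-0.1)·(-3) + 0.8 = -1.3
h = tanh(z1) = [-0.9999, -0.8617]
output = (-0.9)·(-0.9999) + (-0.8)·(-0.8617) + 0.8 = 2.3893

2.3893


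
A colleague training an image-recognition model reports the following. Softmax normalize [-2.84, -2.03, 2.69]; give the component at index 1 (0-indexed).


Exponentials: e^-2.84=0.0584, e^-2.03=0.1313, e^2.69=14.7317
Sum = 14.9214
Softmax = [0.0039, 0.0088, 0.9873]
p[1] = 0.1313/14.9214 = 0.0088

0.0088


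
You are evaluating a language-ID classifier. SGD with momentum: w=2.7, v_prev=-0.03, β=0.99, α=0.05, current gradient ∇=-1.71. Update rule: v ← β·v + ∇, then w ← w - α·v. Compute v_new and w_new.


v_new = 0.99·-0.03 - 1.71 = -0.0297 - 1.71 = -1.7397
w_new = 2.7 - 0.05·-1.7397 = 2.7 + 0.086985 = 2.786985

v_new=-1.7397, w_new=2.786985


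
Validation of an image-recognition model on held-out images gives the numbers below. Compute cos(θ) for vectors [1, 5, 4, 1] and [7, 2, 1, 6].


A·B = 1·7 + 5·2 + 4·1 + 1·6 = 27
‖A‖ = √43 = 6.5574, ‖B‖ = √90 = 9.4868
cos = 27/(√43·√90) = 27/√3870 = 0.434

0.434


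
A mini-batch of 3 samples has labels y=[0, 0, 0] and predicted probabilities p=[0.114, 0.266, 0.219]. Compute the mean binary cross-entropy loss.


L[0] = -ln(1-0.114) = -ln(0.886) = 0.121
L[1] = -ln(1-0.266) = -ln(0.734) = 0.3092
L[2] = -ln(1-0.219) = -ln(0.781) = 0.2472
mean = (0.121 + 0.3092 + 0.2472)/3 = 0.2258

0.2258


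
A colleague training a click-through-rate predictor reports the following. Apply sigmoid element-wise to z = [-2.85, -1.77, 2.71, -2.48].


σ(-2.85) = 1/(1+e^2.85) = 0.0547
σ(-1.77) = 1/(1+e^1.77) = 0.1455
σ(2.71) = 1/(1+e^-2.71) = 0.9376
σ(-2.48) = 1/(1+e^2.48) = 0.0773
result = [0.0547, 0.1455, 0.9376, 0.0773]

[0.0547, 0.1455, 0.9376, 0.0773]


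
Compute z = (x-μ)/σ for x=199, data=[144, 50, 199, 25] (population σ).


μ = 104.5, σ = 70.3225
z = (199 - 104.5)/70.3225 = 1.3438

1.3438


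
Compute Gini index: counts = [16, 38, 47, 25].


Probabilities: [16/126, 38/126, 47/126, 25/126] ≈ [0.127, 0.3016, 0.373, 0.1984]
Σpᵢ² = (256 + 1444 + 2209 + 625)/126² = 4534/15876
Gini = 1 - Σpᵢ² = 1 - 4534/15876 = 0.7144

0.7144


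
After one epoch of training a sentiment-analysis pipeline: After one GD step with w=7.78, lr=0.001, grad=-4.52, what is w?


w_new = w - α·∇
= 7.78 - 0.001·-4.52
= 7.78 + 0.00452
= 7.78452

7.78452


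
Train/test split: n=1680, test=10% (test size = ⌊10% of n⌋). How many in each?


Test = ⌊1680·10/100⌋ = 168
Train = 1680 - 168 = 1512

Train: 1512, Test: 168


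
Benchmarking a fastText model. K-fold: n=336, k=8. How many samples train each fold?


Fold size = 336/8 = 42
Training per fold = 336 - 42 = 294

294


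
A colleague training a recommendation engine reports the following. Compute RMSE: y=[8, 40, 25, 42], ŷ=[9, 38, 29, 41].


MSE = 22/4 = 5.5
RMSE = √(22/4) = 2.3452

2.3452


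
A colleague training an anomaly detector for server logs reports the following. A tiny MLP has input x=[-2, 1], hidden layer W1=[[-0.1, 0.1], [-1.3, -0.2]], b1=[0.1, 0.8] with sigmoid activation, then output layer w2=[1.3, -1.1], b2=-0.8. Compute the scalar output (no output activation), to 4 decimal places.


z1[0] = (-0.1)·(-2) + (0.1)·(1) + 0.1 = 0.4
z1[1] = (-1.3)·(-2) + (-0.2)·(1) + 0.8 = 3.2
h = sigmoid(z1) = [0.5987, 0.9608]
output = (1.3)·(0.5987) + (-1.1)·(0.9608) - 0.8 = -1.0786

-1.0786
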